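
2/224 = 1/112 =0.01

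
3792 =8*474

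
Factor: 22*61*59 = 2^1*11^1 * 59^1*61^1=79178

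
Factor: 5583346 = 2^1 * 2791673^1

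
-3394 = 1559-4953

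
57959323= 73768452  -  15809129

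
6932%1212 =872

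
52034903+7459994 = 59494897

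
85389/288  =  296 + 47/96= 296.49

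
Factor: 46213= 37^1*1249^1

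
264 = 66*4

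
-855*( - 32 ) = 27360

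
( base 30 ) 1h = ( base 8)57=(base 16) 2f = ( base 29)1i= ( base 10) 47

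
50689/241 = 50689/241 = 210.33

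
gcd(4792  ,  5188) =4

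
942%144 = 78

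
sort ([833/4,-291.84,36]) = [ - 291.84,36 , 833/4]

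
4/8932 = 1/2233 = 0.00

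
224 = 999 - 775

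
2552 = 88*29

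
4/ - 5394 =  -1+2695/2697 = -0.00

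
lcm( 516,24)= 1032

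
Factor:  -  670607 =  - 7^1* 95801^1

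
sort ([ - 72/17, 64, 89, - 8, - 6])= [ - 8,-6, - 72/17,64, 89]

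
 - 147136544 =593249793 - 740386337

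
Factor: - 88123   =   - 7^1 * 12589^1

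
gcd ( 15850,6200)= 50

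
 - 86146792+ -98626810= - 184773602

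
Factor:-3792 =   -  2^4*3^1*79^1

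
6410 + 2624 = 9034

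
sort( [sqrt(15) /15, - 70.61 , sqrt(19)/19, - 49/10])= [ - 70.61, - 49/10, sqrt( 19)/19,sqrt(15)/15 ] 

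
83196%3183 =438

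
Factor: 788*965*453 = 2^2*3^1*5^1*151^1*193^1 * 197^1 = 344470260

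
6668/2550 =3334/1275 = 2.61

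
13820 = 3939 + 9881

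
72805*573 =41717265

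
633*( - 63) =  - 39879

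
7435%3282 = 871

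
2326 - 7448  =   - 5122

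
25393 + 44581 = 69974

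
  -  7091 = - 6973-118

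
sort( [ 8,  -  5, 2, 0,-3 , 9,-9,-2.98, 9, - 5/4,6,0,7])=[ - 9, - 5,  -  3, - 2.98, - 5/4, 0, 0, 2,6,  7, 8,9,9 ] 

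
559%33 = 31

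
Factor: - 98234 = - 2^1*49117^1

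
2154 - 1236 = 918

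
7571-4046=3525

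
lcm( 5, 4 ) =20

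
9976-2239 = 7737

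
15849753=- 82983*( - 191)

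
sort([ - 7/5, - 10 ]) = [-10, - 7/5]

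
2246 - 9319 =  - 7073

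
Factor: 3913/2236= 7/4 = 2^(-2 ) *7^1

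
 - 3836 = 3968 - 7804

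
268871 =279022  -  10151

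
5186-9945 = -4759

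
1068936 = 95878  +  973058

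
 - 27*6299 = -170073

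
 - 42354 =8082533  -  8124887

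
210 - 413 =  - 203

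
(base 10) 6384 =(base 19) HD0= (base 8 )14360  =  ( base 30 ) 72o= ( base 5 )201014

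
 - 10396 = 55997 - 66393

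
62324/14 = 31162/7 = 4451.71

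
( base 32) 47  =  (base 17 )7g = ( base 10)135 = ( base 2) 10000111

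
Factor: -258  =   - 2^1*3^1*43^1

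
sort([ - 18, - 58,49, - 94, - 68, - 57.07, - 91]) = [ - 94,  -  91, - 68,-58, - 57.07, - 18,49 ]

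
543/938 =543/938 =0.58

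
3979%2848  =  1131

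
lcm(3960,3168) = 15840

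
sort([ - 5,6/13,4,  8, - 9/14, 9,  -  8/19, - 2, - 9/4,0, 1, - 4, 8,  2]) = [ - 5,-4, - 9/4, - 2, - 9/14 , - 8/19,  0,6/13,1, 2,4, 8,8,  9]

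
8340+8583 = 16923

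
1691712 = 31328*54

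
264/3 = 88 = 88.00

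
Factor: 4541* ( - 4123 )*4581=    - 3^2*7^1 * 19^2*31^1*239^1 * 509^1=-85767969483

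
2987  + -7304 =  - 4317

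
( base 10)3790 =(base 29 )4EK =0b111011001110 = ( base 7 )14023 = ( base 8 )7316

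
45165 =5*9033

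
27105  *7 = 189735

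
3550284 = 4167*852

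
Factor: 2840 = 2^3*5^1*  71^1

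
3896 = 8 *487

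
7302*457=3337014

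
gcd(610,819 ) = 1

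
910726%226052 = 6518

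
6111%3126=2985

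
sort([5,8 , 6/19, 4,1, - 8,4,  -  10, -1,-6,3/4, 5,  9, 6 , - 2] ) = [-10, - 8,  -  6, - 2, - 1,6/19, 3/4, 1,4,4 , 5,  5,6,8, 9] 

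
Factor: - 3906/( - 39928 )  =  2^( - 2 )*3^2*23^( - 1 ) = 9/92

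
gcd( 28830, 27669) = 3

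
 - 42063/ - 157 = 267+144/157 = 267.92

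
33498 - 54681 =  - 21183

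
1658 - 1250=408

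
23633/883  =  23633/883 = 26.76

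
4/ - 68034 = -1 + 34015/34017 = - 0.00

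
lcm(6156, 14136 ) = 381672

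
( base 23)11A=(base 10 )562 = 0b1000110010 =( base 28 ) K2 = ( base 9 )684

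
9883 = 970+8913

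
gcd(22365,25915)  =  355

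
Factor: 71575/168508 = 175/412= 2^( - 2 ) * 5^2*7^1*103^( - 1)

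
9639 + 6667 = 16306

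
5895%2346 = 1203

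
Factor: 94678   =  2^1*47339^1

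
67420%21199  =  3823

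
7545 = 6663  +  882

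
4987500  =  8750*570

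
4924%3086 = 1838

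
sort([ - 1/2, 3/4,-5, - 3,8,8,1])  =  [ - 5, - 3 ,  -  1/2, 3/4,1, 8,  8 ]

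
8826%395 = 136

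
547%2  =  1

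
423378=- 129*( - 3282) 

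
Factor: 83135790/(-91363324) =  - 2^(-1) * 3^2 * 5^1*13^(- 1)*19^( - 2)*31^( - 1 ) * 89^1*97^1*107^1*157^ ( - 1 ) = - 41567895/45681662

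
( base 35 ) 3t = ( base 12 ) B2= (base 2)10000110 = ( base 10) 134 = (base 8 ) 206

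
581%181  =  38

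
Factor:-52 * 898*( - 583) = 27223768 = 2^3*11^1*13^1*53^1*449^1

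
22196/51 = 22196/51 = 435.22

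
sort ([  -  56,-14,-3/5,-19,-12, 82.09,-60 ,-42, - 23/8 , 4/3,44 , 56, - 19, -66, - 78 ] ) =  [ - 78,  -  66,-60, - 56 , - 42 ,-19 ,  -  19,-14, -12,-23/8, - 3/5 , 4/3 , 44,56, 82.09 ] 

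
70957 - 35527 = 35430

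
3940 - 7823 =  - 3883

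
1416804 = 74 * 19146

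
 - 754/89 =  - 754/89 = - 8.47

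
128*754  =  96512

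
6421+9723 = 16144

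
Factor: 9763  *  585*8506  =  48580785630 =2^1 * 3^2*5^1*13^2*751^1*4253^1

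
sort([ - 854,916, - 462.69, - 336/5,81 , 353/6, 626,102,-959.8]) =[ - 959.8, - 854, - 462.69, - 336/5,353/6,81,102,  626,916 ]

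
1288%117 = 1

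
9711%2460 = 2331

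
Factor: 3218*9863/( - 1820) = - 2267081/130= - 2^ ( - 1)*5^( -1)*13^ (-1) * 1409^1*1609^1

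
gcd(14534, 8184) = 2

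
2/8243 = 2/8243  =  0.00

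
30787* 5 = 153935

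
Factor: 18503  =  18503^1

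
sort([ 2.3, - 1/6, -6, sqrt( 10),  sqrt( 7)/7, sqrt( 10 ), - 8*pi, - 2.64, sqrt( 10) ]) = [ - 8*pi, - 6, - 2.64, - 1/6, sqrt(7 )/7,  2.3 , sqrt( 10), sqrt(10 ), sqrt( 10 )]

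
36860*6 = 221160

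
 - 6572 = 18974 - 25546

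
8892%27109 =8892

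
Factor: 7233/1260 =2^( - 2 )*3^( - 1) *5^( - 1)*7^ ( - 1 )*2411^1 = 2411/420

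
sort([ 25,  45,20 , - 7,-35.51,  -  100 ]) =[- 100, -35.51, - 7,20,25,45 ]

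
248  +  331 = 579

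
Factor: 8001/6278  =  2^( -1)*3^2 * 7^1*43^( - 1)*73^( - 1 )*127^1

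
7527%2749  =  2029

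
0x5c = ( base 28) 38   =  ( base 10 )92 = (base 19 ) 4G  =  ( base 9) 112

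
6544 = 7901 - 1357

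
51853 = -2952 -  - 54805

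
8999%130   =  29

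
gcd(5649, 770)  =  7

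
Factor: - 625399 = - 229^1 * 2731^1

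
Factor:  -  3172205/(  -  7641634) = 2^( - 1)* 5^1*7^(-1)* 11^( - 2 )*13^( - 1 ) * 347^(  -  1 )*634441^1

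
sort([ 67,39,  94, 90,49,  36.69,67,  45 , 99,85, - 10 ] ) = [ - 10, 36.69,39,  45,49, 67,67,85 , 90,  94, 99 ]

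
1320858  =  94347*14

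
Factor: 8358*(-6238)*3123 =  - 162824488092 = - 2^2*3^3*7^1*199^1 * 347^1 * 3119^1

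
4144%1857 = 430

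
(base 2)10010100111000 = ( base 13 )444C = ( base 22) JF2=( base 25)f63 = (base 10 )9528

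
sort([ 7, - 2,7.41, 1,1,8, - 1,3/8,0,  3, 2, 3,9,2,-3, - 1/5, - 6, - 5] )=[ - 6, - 5, - 3,-2,  -  1, - 1/5, 0,3/8,1,  1,2,2,3,  3, 7,7.41,8,9]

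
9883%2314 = 627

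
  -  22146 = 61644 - 83790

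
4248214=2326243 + 1921971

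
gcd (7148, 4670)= 2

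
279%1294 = 279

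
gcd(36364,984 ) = 4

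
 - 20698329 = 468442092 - 489140421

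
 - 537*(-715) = 383955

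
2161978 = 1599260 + 562718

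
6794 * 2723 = 18500062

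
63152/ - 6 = - 31576/3 = -10525.33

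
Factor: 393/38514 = 1/98 = 2^( - 1 )*7^ ( -2) 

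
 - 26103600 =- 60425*432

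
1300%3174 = 1300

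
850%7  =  3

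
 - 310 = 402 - 712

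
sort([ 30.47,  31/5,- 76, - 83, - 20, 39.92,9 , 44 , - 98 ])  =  [ - 98, - 83, - 76, - 20,31/5 , 9,30.47 , 39.92, 44]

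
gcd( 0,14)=14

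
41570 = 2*20785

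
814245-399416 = 414829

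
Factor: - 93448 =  - 2^3*11681^1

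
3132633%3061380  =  71253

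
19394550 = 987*19650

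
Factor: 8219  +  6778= 14997 =3^1*4999^1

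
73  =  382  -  309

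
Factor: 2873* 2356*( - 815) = - 5516562220 =- 2^2*5^1*13^2* 17^1 * 19^1*31^1 * 163^1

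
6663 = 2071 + 4592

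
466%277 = 189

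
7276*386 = 2808536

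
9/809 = 9/809 = 0.01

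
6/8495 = 6/8495 = 0.00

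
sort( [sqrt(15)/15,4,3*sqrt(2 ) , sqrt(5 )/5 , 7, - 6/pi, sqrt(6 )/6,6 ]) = [ - 6/pi,sqrt( 15 )/15,sqrt(6 ) /6,sqrt(5)/5,4, 3 * sqrt(2 ),6,7]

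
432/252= 1 + 5/7 = 1.71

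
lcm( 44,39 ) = 1716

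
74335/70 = 1061 + 13/14 = 1061.93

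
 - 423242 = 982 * ( - 431 )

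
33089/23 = 33089/23 = 1438.65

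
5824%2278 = 1268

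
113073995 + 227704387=340778382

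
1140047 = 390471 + 749576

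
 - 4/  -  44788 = 1/11197 = 0.00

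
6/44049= 2/14683 = 0.00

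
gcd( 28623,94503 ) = 3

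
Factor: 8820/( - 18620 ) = -3^2*19^( - 1 ) = - 9/19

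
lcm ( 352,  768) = 8448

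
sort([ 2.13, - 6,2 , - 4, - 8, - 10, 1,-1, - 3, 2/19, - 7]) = [ - 10, - 8,- 7, - 6, - 4 , - 3 ,-1,2/19, 1, 2,2.13]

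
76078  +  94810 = 170888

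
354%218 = 136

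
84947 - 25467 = 59480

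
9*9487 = 85383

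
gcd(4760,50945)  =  5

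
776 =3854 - 3078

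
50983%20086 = 10811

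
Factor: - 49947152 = -2^4*509^1 * 6133^1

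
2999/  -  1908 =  - 2999/1908 = - 1.57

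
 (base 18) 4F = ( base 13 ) 69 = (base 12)73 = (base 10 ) 87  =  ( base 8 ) 127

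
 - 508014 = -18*28223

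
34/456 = 17/228 = 0.07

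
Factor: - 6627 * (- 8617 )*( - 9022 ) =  - 515200037898 = - 2^1 * 3^1*7^1*13^1*47^2 *347^1*1231^1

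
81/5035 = 81/5035 = 0.02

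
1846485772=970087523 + 876398249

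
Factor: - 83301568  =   - 2^6*7^2*101^1 * 263^1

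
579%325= 254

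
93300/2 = 46650 = 46650.00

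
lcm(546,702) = 4914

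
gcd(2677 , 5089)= 1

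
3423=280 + 3143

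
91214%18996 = 15230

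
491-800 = - 309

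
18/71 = 18/71 = 0.25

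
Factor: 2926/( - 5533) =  - 266/503 = -  2^1*7^1*19^1*503^ (- 1) 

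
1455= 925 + 530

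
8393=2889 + 5504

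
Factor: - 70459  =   - 70459^1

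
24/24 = 1 = 1.00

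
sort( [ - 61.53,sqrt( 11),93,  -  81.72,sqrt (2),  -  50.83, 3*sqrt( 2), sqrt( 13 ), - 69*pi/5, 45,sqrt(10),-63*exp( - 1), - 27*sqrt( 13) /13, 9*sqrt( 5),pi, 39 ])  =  [- 81.72,  -  61.53,  -  50.83, - 69*pi/5 , - 63*exp (  -  1 ), - 27*sqrt( 13 )/13, sqrt( 2) , pi, sqrt ( 10), sqrt ( 11 ),sqrt( 13),3*sqrt( 2), 9*sqrt( 5),39, 45, 93] 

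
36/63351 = 4/7039= 0.00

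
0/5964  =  0 = 0.00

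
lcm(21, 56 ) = 168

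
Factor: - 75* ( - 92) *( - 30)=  - 207000 = -2^3*3^2*5^3*23^1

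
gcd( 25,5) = 5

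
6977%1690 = 217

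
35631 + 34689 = 70320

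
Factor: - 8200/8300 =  - 2^1 * 41^1*83^( - 1 ) = - 82/83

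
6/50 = 3/25 = 0.12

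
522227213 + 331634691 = 853861904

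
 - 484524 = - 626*774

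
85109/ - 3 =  - 28370 + 1/3 = - 28369.67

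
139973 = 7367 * 19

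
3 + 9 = 12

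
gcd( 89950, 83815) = 5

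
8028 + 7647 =15675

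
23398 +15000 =38398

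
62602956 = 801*78156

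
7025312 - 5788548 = 1236764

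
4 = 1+3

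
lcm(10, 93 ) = 930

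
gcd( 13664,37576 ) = 3416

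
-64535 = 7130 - 71665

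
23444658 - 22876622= 568036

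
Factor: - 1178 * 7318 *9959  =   - 2^2* 19^1*23^1*31^1 * 433^1*3659^1 = - 85852595236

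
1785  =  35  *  51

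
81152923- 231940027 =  - 150787104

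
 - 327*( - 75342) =24636834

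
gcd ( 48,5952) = 48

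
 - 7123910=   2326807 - 9450717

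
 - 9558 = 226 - 9784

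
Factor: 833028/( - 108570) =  - 2^1*5^( - 1 )*11^(-1)*211^1 = -422/55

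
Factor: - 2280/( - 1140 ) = 2^1  =  2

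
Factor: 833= 7^2*17^1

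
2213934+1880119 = 4094053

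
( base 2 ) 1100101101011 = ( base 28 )88b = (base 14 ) 252B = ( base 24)b73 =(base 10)6507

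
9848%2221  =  964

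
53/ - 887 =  - 53/887 = - 0.06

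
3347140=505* 6628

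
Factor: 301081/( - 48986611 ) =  - 11^1 * 101^1 * 167^( - 1 )*197^ ( - 1 )*271^1*1489^( - 1 )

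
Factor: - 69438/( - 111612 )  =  163/262 =2^( - 1)*131^( - 1 )*163^1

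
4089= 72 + 4017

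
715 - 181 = 534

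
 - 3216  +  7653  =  4437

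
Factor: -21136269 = -3^1*7^1 *11^1*91499^1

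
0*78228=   0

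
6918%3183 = 552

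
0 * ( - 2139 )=0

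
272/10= 27 + 1/5 = 27.20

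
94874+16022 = 110896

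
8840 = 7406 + 1434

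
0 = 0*90393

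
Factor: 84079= 83^1 * 1013^1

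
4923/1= 4923 = 4923.00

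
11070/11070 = 1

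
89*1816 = 161624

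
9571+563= 10134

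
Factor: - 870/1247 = -30/43 = -  2^1 * 3^1 * 5^1*43^( - 1 ) 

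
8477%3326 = 1825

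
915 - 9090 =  - 8175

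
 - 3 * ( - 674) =2022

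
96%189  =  96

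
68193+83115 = 151308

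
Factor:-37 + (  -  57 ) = -94 = - 2^1*47^1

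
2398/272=1199/136=8.82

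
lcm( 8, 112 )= 112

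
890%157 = 105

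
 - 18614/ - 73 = 254+ 72/73=254.99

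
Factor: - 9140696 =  - 2^3 *17^1 * 67211^1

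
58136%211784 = 58136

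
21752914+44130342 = 65883256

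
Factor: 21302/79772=10651/39886 = 2^(-1)*7^(  -  2) * 11^( - 1)*37^( - 1 ) * 10651^1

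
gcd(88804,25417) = 1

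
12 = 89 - 77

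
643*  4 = 2572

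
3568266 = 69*51714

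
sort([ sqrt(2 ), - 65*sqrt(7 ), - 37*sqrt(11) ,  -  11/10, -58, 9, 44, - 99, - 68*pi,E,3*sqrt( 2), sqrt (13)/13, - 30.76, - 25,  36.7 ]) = [  -  68*pi, - 65*sqrt( 7), - 37*sqrt(11), - 99, - 58,-30.76 ,  -  25,  -  11/10,sqrt ( 13 ) /13, sqrt(2),E,3*sqrt( 2), 9, 36.7,44]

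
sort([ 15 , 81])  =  [15,  81 ]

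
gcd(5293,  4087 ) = 67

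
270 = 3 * 90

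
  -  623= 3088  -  3711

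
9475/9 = 9475/9= 1052.78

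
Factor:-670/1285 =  - 2^1*67^1*257^ ( - 1) = - 134/257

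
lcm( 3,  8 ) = 24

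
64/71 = 64/71 = 0.90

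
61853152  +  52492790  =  114345942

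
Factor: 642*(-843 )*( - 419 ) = 2^1*3^2 * 107^1*281^1*419^1 = 226765314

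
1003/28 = 1003/28=35.82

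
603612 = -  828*( - 729)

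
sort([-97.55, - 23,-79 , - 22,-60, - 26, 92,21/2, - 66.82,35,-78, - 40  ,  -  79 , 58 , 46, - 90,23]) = [  -  97.55, -90,  -  79, - 79,  -  78,-66.82, -60, - 40,-26,  -  23, - 22, 21/2,23,35, 46 , 58,92 ]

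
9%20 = 9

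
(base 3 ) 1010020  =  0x330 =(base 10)816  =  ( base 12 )580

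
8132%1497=647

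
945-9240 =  - 8295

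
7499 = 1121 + 6378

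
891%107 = 35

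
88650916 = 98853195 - 10202279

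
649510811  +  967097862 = 1616608673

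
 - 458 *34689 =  - 15887562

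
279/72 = 31/8 = 3.88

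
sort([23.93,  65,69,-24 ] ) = [ - 24, 23.93, 65, 69] 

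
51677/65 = 795 + 2/65 = 795.03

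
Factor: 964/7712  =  1/8 = 2^( - 3)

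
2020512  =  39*51808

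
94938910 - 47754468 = 47184442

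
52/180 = 13/45 = 0.29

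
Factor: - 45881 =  -11^1 * 43^1*97^1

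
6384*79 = 504336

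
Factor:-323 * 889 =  - 7^1 * 17^1*19^1*127^1 = - 287147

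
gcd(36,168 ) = 12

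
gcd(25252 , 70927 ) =1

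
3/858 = 1/286 = 0.00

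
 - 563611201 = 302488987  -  866100188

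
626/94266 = 313/47133 = 0.01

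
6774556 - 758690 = 6015866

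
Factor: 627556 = 2^2*151^1*1039^1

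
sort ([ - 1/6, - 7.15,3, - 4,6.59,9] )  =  [ - 7.15,-4, - 1/6, 3,6.59, 9 ] 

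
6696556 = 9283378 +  - 2586822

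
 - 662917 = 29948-692865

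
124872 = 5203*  24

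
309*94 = 29046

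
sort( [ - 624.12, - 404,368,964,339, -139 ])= [ - 624.12, - 404,  -  139, 339, 368 , 964] 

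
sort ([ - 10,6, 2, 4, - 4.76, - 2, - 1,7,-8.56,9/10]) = [ - 10, - 8.56,  -  4.76, - 2, - 1,9/10, 2,4,6, 7 ] 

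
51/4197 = 17/1399 = 0.01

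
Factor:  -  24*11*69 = -2^3*3^2*11^1* 23^1 = -18216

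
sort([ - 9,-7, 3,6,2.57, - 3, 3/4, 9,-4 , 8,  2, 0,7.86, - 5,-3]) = [-9, - 7, - 5, - 4  ,-3, - 3,0,3/4,  2, 2.57,  3,6,7.86, 8,9 ] 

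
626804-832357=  - 205553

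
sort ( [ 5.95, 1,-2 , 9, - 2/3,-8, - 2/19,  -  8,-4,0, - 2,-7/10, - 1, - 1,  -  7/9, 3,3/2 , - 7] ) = [-8, - 8,-7, - 4, - 2,-2, -1, -1,  -  7/9,  -  7/10, - 2/3, - 2/19, 0,1,  3/2,  3, 5.95, 9 ] 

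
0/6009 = 0 = 0.00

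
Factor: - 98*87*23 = - 196098 = -2^1 * 3^1*7^2*23^1 *29^1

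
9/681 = 3/227=0.01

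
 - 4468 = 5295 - 9763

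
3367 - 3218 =149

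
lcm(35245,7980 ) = 422940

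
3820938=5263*726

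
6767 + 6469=13236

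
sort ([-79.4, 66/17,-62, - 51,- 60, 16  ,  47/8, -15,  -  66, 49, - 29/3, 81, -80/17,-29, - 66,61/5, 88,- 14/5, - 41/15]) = [-79.4,-66, - 66,  -  62,  -  60,-51, - 29, - 15, - 29/3, - 80/17, -14/5,-41/15, 66/17, 47/8, 61/5, 16, 49,81, 88]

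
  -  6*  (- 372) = 2232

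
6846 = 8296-1450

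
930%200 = 130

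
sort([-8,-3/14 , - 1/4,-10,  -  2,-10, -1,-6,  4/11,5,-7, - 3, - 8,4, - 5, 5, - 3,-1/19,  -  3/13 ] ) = [ - 10, - 10, - 8, - 8, - 7, - 6, - 5, - 3, - 3 ,-2,-1,-1/4,-3/13, - 3/14,  -  1/19, 4/11, 4,  5,5] 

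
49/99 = 49/99=0.49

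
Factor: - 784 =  - 2^4*7^2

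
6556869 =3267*2007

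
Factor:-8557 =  - 43^1*199^1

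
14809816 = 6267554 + 8542262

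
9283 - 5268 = 4015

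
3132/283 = 3132/283  =  11.07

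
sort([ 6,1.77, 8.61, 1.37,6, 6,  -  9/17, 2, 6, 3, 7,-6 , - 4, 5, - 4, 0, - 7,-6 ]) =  [-7,-6,-6,-4, - 4,-9/17,0, 1.37 , 1.77,2,3, 5, 6, 6, 6, 6,7,  8.61]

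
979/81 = 12 + 7/81 = 12.09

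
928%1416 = 928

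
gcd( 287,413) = 7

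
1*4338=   4338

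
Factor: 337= 337^1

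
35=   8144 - 8109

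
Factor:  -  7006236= -2^2*3^1*583853^1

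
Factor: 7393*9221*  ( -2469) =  - 168313836057 = -3^1*823^1*7393^1*9221^1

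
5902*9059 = 53466218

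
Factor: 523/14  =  2^(-1)*7^( - 1 ) *523^1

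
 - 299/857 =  - 1+ 558/857= - 0.35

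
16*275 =4400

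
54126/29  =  1866+12/29 = 1866.41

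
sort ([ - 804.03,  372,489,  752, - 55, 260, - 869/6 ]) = [-804.03, - 869/6, - 55,260, 372,489,752 ]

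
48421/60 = 48421/60=807.02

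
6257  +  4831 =11088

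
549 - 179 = 370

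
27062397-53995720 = - 26933323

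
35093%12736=9621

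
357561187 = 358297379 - 736192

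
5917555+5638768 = 11556323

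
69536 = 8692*8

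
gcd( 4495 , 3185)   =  5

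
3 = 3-0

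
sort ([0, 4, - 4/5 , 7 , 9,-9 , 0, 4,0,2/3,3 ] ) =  [ - 9, - 4/5,0,0, 0,2/3, 3,4,4, 7,9] 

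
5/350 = 1/70 = 0.01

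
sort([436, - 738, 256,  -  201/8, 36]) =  [ - 738, - 201/8,36,256, 436 ] 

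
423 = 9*47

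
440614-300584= 140030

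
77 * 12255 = 943635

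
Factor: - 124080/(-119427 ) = 2^4*5^1*7^( - 1) * 11^( - 1 ) = 80/77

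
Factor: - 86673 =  - 3^1*167^1*173^1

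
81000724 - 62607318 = 18393406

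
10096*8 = 80768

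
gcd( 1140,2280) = 1140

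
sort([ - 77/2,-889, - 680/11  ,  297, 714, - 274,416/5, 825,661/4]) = [-889, - 274, - 680/11, - 77/2, 416/5,661/4, 297,  714,825 ]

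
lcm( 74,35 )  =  2590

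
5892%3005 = 2887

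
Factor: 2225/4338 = 2^( - 1)*3^( - 2)*5^2*89^1*241^ ( - 1)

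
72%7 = 2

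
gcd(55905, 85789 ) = 1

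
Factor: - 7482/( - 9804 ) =2^ ( - 1 )*19^( - 1 )*29^1 = 29/38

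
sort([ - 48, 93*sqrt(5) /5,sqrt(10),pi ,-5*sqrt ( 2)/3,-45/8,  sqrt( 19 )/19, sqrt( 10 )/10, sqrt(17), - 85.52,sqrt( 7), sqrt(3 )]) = [  -  85.52, - 48, - 45/8,-5*sqrt(2)/3, sqrt(19)/19, sqrt(10)/10,sqrt(3), sqrt(7), pi, sqrt(10), sqrt(17 ), 93*sqrt(5 ) /5 ] 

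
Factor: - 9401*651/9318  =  -2^( - 1 )*7^2 *17^1 * 31^1 * 79^1 * 1553^ ( - 1 ) = - 2040017/3106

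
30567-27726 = 2841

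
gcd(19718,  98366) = 2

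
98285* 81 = 7961085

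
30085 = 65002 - 34917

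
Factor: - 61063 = -227^1*269^1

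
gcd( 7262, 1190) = 2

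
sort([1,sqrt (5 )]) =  [1,sqrt(5 ) ] 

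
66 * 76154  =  5026164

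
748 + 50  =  798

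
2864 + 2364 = 5228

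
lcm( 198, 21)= 1386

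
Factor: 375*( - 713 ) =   -  267375 =- 3^1*5^3*23^1 * 31^1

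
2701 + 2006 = 4707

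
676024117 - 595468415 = 80555702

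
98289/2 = 49144+1/2 = 49144.50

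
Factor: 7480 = 2^3*5^1*11^1*17^1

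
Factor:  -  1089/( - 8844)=33/268 = 2^( - 2 ) * 3^1*11^1*67^(- 1)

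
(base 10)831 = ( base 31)QP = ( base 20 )21b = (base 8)1477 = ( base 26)15P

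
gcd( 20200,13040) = 40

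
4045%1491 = 1063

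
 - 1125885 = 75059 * (-15) 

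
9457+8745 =18202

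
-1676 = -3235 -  - 1559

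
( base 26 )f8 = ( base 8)616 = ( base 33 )C2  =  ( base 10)398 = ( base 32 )ce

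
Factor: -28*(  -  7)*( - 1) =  - 196=- 2^2*7^2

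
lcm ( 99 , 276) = 9108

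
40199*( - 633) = -25445967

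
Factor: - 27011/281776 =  - 2^(-4 )*11^(-1)*1601^( - 1)*27011^1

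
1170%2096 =1170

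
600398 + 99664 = 700062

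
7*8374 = 58618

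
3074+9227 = 12301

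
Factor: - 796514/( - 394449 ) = 2^1*3^( - 1)*11^( - 1)*29^1*31^1 * 443^1*11953^( - 1 )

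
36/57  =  12/19  =  0.63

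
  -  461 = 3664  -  4125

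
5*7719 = 38595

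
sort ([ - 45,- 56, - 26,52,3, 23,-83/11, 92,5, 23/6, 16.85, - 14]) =[ - 56,-45, - 26,-14,-83/11,3,23/6,  5,16.85,23,52, 92 ] 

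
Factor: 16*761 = 12176= 2^4*761^1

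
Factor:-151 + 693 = 2^1 * 271^1=542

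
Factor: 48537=3^2*5393^1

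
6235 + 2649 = 8884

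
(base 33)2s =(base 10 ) 94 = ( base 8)136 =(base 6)234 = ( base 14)6A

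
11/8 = 1 + 3/8 = 1.38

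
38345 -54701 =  - 16356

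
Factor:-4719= -3^1* 11^2*13^1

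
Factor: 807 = 3^1*269^1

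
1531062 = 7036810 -5505748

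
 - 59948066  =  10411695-70359761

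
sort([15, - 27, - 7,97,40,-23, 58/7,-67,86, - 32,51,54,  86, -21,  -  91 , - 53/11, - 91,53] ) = [-91,-91, - 67, - 32, - 27, - 23, - 21, - 7,  -  53/11 , 58/7,  15,  40,51, 53,  54,86,86,97 ]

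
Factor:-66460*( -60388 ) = 2^4*5^1*31^1* 487^1*3323^1 = 4013386480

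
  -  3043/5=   -  609  +  2/5 = -608.60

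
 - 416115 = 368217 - 784332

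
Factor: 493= 17^1*29^1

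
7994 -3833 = 4161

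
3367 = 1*3367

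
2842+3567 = 6409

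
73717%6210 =5407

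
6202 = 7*886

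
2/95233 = 2/95233 = 0.00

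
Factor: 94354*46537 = 4390952098=2^1*13^1*19^1*  173^1 * 191^1*269^1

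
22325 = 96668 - 74343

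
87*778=67686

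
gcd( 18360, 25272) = 216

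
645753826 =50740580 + 595013246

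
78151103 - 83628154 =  - 5477051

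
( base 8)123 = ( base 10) 83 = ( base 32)2j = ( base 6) 215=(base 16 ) 53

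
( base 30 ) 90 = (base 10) 270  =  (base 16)10E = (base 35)7p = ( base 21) CI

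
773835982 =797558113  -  23722131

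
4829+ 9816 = 14645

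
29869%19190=10679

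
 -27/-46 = 27/46 = 0.59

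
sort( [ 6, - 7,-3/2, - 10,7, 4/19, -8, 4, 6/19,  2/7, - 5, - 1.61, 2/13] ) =[-10, - 8, - 7, - 5, -1.61, - 3/2, 2/13,4/19 , 2/7, 6/19,4,6, 7 ] 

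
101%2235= 101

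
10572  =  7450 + 3122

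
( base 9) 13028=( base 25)e0o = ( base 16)2246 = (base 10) 8774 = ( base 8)21106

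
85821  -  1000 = 84821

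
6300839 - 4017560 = 2283279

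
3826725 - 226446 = 3600279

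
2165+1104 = 3269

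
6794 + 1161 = 7955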